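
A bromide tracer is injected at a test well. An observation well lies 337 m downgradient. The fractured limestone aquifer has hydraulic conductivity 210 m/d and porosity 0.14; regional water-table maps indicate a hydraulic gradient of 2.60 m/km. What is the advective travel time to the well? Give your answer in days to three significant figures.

86.4 days

Specific discharge q = 210 × 0.0026 = 0.5460 m/d
Seepage velocity v = q / n = 0.5460 / 0.14 = 3.900 m/d
t = L / v = 337 / 3.900 = 86.41 d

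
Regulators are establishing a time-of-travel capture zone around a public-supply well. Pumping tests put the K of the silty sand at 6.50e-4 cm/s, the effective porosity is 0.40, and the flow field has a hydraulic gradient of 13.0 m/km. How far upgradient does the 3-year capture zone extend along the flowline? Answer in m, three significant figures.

20.0 m

K = 6.50e-4 cm/s × 864 = 0.5616 m/d
Darcy flux q = K·i = 0.5616 × 0.013 = 0.007301 m/d
Average linear velocity = 0.007301 / 0.40 = 0.01825 m/d
T = 3 yr × 365 = 1095 d
L = v × T = 0.01825 × 1095 = 19.99 m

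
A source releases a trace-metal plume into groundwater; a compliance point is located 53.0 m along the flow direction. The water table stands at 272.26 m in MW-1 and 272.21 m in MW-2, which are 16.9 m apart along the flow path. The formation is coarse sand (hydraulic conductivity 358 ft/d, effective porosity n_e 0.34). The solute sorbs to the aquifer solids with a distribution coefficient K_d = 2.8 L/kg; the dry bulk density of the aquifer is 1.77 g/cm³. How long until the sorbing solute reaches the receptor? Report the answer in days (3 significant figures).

Hydraulic gradient i = (272.26 − 272.21) / 16.9 = 0.05 / 16.9 = 0.002959
K = 358 ft/d × 0.3048 = 109.1 m/d
q = Ki = 109.1 × 0.002959 = 0.3228 m/d
Seepage velocity v = q / n = 0.3228 / 0.34 = 0.9495 m/d
Retardation R = 1 + ρ_b·K_d/n = 1 + 1.77×2.8/0.34 = 15.58
Contaminant velocity v_c = v/R = 0.9495/15.58 = 0.06096 m/d
t = L/v_c = 53.0/0.06096 = 869.4 d

869 days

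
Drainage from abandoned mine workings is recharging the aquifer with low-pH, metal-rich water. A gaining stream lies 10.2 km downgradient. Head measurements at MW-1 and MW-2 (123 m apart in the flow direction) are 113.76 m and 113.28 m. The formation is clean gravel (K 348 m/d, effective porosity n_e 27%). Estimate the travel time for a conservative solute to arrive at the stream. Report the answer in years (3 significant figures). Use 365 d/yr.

Hydraulic gradient i = (113.76 − 113.28) / 123 = 0.48 / 123 = 0.003902
q = Ki = 348 × 0.003902 = 1.358 m/d
Average linear velocity = 1.358 / 0.27 = 5.030 m/d
L = 10.2 km = 10200 m
t = L / v = 10200 / 5.030 = 2028 d
   = 2028 / 365 = 5.56 yr

5.56 years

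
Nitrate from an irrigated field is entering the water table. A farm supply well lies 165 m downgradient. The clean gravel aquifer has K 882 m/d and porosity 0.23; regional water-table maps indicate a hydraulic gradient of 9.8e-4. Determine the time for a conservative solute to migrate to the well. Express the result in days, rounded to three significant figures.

43.9 days

Specific discharge q = 882 × 9.8e-4 = 0.8644 m/d
v_s = q/n_e = 0.8644/0.23 = 3.758 m/d
t = L / v = 165 / 3.758 = 43.91 d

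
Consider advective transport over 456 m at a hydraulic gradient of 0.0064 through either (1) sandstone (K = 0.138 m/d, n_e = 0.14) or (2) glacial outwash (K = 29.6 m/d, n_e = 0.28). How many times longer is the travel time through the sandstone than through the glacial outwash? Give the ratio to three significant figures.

107

Unit 1 (sandstone): v = 0.138×0.0064/0.14 = 0.006309 m/d, t = 456/0.006309 = 72280 d
Unit 2 (glacial outwash): v = 29.6×0.0064/0.28 = 0.6766 m/d, t = 456/0.6766 = 674.0 d
t(sandstone) / t(glacial outwash) = 72280/674.0 = 107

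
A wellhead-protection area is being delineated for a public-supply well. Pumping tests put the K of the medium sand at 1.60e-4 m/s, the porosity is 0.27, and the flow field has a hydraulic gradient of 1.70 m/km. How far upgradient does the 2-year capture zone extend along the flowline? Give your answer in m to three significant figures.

63.5 m

K = 1.60e-4 m/s × 86400 s/d = 13.82 m/d
q = Ki = 13.82 × 0.0017 = 0.02350 m/d
v = Ki/n = 13.82·0.0017/0.27 = 0.08704 m/d
T = 2 yr × 365 = 730 d
L = v × T = 0.08704 × 730 = 63.54 m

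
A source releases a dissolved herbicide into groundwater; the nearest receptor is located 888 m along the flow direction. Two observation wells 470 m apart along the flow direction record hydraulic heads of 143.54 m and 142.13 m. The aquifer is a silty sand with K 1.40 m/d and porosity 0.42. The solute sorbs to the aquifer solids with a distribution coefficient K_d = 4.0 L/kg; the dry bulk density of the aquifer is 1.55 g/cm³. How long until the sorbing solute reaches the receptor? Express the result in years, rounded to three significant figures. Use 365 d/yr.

Hydraulic gradient i = (143.54 − 142.13) / 470 = 1.41 / 470 = 0.003000
q = Ki = 1.40 × 0.003000 = 0.004200 m/d
v = Ki/n = 1.40·0.003000/0.42 = 0.01000 m/d
Retardation R = 1 + ρ_b·K_d/n = 1 + 1.55×4.0/0.42 = 15.76
Contaminant velocity v_c = v/R = 0.01000/15.76 = 6.344e-4 m/d
t = L/v_c = 888/6.344e-4 = 1.400e6 d
   = 1.400e6/365 = 3830 yr

3830 years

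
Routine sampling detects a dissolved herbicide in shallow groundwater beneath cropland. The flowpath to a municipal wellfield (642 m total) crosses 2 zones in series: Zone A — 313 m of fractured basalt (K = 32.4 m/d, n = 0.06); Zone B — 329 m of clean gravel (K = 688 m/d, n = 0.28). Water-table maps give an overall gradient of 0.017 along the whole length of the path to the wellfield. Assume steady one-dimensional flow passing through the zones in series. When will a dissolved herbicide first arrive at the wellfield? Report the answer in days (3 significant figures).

103 days

Continuity: the same q passes through each zone, so ΔH = q·Σ(L_j/K_j) — the zones act as resistances in series.
Σ(L/K) = 313/32.4 + 329/688 = 9.660 + 0.4782 = 10.14 d
K_eq = L_total / Σ(L/K) = 642 / 10.14 = 63.32 m/d
q = K_eq · i = 63.32 × 0.017 = 1.076 m/d (same in every zone)
Zone A: v = q/n = 1.076/0.06 = 17.94 m/d → t_A = 313/17.94 = 17.45 d
Zone B: v = q/n = 1.076/0.28 = 3.845 m/d → t_B = 329/3.845 = 85.58 d
Total t = 17.45 + 85.58 = 103.0 d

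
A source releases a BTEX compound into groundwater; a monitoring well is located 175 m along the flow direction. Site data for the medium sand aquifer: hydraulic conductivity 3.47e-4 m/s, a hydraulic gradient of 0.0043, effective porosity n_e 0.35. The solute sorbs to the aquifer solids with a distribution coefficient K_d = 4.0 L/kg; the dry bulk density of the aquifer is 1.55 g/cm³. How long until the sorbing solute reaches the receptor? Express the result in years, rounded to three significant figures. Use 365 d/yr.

24.4 years

K = 3.47e-4 m/s × 86400 s/d = 29.98 m/d
Darcy flux q = K·i = 29.98 × 0.0043 = 0.1289 m/d
Average linear velocity = 0.1289 / 0.35 = 0.3683 m/d
Retardation R = 1 + ρ_b·K_d/n = 1 + 1.55×4.0/0.35 = 18.71
Contaminant velocity v_c = v/R = 0.3683/18.71 = 0.01968 m/d
t = L/v_c = 175/0.01968 = 8891 d
   = 8891/365 = 24.4 yr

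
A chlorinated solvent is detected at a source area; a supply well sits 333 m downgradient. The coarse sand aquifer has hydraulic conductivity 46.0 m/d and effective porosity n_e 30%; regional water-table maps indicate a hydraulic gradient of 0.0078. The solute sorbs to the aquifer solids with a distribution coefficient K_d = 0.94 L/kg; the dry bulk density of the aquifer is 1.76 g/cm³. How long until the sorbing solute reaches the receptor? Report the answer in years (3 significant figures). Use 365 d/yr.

Specific discharge q = 46.0 × 0.0078 = 0.3588 m/d
Seepage velocity v = q / n = 0.3588 / 0.30 = 1.196 m/d
Retardation R = 1 + ρ_b·K_d/n = 1 + 1.76×0.94/0.30 = 6.515
Contaminant velocity v_c = v/R = 1.196/6.515 = 0.1836 m/d
t = L/v_c = 333/0.1836 = 1814 d
   = 1814/365 = 4.97 yr

4.97 years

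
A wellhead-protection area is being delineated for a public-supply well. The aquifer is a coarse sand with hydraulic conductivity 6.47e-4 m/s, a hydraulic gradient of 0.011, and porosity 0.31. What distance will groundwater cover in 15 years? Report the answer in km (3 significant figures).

10.9 km

K = 6.47e-4 m/s × 86400 s/d = 55.90 m/d
Specific discharge q = 55.90 × 0.011 = 0.6149 m/d
Average linear velocity = 0.6149 / 0.31 = 1.984 m/d
T = 15 yr × 365 = 5475 d
L = v × T = 1.984 × 5475 = 10860 m
   = 10.9 km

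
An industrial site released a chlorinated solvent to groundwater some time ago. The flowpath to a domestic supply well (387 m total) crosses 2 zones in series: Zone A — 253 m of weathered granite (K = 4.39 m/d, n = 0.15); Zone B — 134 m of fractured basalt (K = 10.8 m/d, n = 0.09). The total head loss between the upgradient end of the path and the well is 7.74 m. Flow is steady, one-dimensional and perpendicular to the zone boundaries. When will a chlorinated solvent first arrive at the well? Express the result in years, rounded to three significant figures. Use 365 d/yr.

1.24 years

Continuity: the same q passes through each zone, so ΔH = q·Σ(L_j/K_j) — the zones act as resistances in series.
Σ(L/K) = 253/4.39 + 134/10.8 = 57.63 + 12.41 = 70.04 d
q = ΔH / Σ(L/K) = 7.74 / 70.04 = 0.1105 m/d (same in every zone)
Zone A: v = q/n = 0.1105/0.15 = 0.7367 m/d → t_A = 253/0.7367 = 343.4 d
Zone B: v = q/n = 0.1105/0.09 = 1.228 m/d → t_B = 134/1.228 = 109.1 d
Total t = 343.4 + 109.1 = 452.5 d
   = 452.5 / 365 = 1.24 yr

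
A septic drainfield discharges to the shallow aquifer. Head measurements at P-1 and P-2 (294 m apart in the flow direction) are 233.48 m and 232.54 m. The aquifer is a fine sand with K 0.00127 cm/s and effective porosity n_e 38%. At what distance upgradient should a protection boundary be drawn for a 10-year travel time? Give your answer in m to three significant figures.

Hydraulic gradient i = (233.48 − 232.54) / 294 = 0.94 / 294 = 0.003197
K = 0.00127 cm/s × 864 = 1.097 m/d
Specific discharge q = 1.097 × 0.003197 = 0.003508 m/d
Average linear velocity = 0.003508 / 0.38 = 0.009232 m/d
T = 10 yr × 365 = 3650 d
L = v × T = 0.009232 × 3650 = 33.70 m

33.7 m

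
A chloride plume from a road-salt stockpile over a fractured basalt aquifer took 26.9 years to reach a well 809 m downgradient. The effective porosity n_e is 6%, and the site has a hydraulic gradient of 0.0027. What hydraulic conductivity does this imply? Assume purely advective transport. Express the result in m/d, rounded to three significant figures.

t = 26.9 years = 9819 d
v = L / t = 809 / 9819 = 0.08240 m/d
K = v · n / i = 0.08240 × 0.06 / 0.0027 = 1.83 m/d

1.83 m/d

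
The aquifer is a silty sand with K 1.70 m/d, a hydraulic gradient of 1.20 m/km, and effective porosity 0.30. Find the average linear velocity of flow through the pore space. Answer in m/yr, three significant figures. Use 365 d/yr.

Specific discharge q = 1.70 × 0.0012 = 0.002040 m/d
Seepage velocity v = q / n = 0.002040 / 0.30 = 0.006800 m/d
   = 0.006800 × 365 = 2.48 m/yr

2.48 m/yr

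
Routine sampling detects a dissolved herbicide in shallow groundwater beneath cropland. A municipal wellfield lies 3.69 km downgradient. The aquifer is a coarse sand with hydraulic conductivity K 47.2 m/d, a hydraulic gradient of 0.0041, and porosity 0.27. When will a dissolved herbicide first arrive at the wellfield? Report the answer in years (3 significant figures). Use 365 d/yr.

14.1 years

Specific discharge q = 47.2 × 0.0041 = 0.1935 m/d
Seepage velocity v = q / n = 0.1935 / 0.27 = 0.7167 m/d
L = 3.69 km = 3690 m
t = L / v = 3690 / 0.7167 = 5148 d
   = 5148 / 365 = 14.1 yr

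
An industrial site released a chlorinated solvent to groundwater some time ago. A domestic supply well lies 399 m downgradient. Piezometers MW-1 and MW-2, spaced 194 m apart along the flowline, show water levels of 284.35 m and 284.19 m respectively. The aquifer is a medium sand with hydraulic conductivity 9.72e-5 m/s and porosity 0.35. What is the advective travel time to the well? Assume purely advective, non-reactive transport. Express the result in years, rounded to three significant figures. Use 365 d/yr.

55.2 years

Hydraulic gradient i = (284.35 − 284.19) / 194 = 0.16 / 194 = 8.247e-4
K = 9.72e-5 m/s × 86400 s/d = 8.398 m/d
q = Ki = 8.398 × 8.247e-4 = 0.006926 m/d
Average linear velocity = 0.006926 / 0.35 = 0.01979 m/d
t = L / v = 399 / 0.01979 = 20160 d
   = 20160 / 365 = 55.2 yr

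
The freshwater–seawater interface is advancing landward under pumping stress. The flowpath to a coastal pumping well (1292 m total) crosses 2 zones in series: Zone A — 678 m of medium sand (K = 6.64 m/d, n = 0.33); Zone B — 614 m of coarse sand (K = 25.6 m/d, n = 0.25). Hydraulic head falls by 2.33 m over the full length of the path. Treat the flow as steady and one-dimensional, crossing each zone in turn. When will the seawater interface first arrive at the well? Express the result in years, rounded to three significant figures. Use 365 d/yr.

55.9 years

Continuity: the same q passes through each zone, so ΔH = q·Σ(L_j/K_j) — the zones act as resistances in series.
Σ(L/K) = 678/6.64 + 614/25.6 = 102.1 + 23.98 = 126.1 d
q = ΔH / Σ(L/K) = 2.33 / 126.1 = 0.01848 m/d (same in every zone)
Zone A: v = q/n = 0.01848/0.33 = 0.05600 m/d → t_A = 678/0.05600 = 12110 d
Zone B: v = q/n = 0.01848/0.25 = 0.07391 m/d → t_B = 614/0.07391 = 8307 d
Total t = 12110 + 8307 = 20420 d
   = 20420 / 365 = 55.9 yr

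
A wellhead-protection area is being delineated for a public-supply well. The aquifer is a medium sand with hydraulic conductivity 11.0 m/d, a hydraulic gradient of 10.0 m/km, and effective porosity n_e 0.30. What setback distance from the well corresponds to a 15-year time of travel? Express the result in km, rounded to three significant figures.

2.01 km

Specific discharge q = 11.0 × 0.010 = 0.1100 m/d
Seepage velocity v = q / n = 0.1100 / 0.30 = 0.3667 m/d
T = 15 yr × 365 = 5475 d
L = v × T = 0.3667 × 5475 = 2008 m
   = 2.01 km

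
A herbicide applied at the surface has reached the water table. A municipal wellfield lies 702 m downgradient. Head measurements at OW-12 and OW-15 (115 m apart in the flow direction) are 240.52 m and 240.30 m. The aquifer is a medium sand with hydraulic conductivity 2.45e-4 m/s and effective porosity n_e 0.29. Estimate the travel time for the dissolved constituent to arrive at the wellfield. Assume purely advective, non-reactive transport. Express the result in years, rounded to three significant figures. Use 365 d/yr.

13.8 years

Hydraulic gradient i = (240.52 − 240.30) / 115 = 0.22 / 115 = 0.001913
K = 2.45e-4 m/s × 86400 s/d = 21.17 m/d
q = Ki = 21.17 × 0.001913 = 0.04050 m/d
v_s = q/n_e = 0.04050/0.29 = 0.1396 m/d
t = L / v = 702 / 0.1396 = 5027 d
   = 5027 / 365 = 13.8 yr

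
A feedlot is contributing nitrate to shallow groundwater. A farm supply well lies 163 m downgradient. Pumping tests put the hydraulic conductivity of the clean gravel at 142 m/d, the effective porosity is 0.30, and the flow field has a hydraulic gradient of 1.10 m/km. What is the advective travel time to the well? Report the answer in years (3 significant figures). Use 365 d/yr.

0.858 years

Darcy flux q = K·i = 142 × 0.0011 = 0.1562 m/d
v = Ki/n = 142·0.0011/0.30 = 0.5207 m/d
t = L / v = 163 / 0.5207 = 313.1 d
   = 313.1 / 365 = 0.858 yr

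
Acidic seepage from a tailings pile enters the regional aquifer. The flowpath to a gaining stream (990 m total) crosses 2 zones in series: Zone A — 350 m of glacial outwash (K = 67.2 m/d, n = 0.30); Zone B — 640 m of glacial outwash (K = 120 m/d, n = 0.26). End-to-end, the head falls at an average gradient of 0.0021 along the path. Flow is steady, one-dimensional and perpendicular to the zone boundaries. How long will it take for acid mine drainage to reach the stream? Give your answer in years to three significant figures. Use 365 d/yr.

Continuity: the same q passes through each zone, so ΔH = q·Σ(L_j/K_j) — the zones act as resistances in series.
Σ(L/K) = 350/67.2 + 640/120 = 5.208 + 5.333 = 10.54 d
K_eq = L_total / Σ(L/K) = 990 / 10.54 = 93.91 m/d
q = K_eq · i = 93.91 × 0.0021 = 0.1972 m/d (same in every zone)
Zone A: v = q/n = 0.1972/0.30 = 0.6574 m/d → t_A = 350/0.6574 = 532.4 d
Zone B: v = q/n = 0.1972/0.26 = 0.7585 m/d → t_B = 640/0.7585 = 843.7 d
Total t = 532.4 + 843.7 = 1376 d
   = 1376 / 365 = 3.77 yr

3.77 years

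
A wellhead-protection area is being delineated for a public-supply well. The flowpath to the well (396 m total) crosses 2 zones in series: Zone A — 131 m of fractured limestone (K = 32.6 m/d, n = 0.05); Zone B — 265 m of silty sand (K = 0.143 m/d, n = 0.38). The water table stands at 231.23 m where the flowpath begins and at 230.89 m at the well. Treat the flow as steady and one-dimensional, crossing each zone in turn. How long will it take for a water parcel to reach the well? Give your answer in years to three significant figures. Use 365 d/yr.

1610 years

Total head drop ΔH = 231.23 − 230.89 = 0.34 m
Steady 1-D flow in series ⇒ the Darcy flux q is identical in every zone and the zone head losses add (resistances L/K in series).
Σ(L/K) = 131/32.6 + 265/0.143 = 4.018 + 1853 = 1857 d
q = ΔH / Σ(L/K) = 0.34 / 1857 = 1.831e-4 m/d (same in every zone)
Zone A: v = q/n = 1.831e-4/0.05 = 0.003661 m/d → t_A = 131/0.003661 = 35780 d
Zone B: v = q/n = 1.831e-4/0.38 = 4.818e-4 m/d → t_B = 265/4.818e-4 = 550000 d
Total t = 35780 + 550000 = 585800 d
   = 585800 / 365 = 1610 yr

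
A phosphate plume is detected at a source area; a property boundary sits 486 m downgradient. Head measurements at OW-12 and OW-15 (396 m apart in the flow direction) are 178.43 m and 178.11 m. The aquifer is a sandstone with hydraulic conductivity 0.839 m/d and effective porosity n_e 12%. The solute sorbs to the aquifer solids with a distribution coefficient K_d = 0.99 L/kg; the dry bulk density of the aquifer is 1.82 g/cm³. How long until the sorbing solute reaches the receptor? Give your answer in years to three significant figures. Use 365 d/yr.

Hydraulic gradient i = (178.43 − 178.11) / 396 = 0.32 / 396 = 8.081e-4
Specific discharge q = 0.839 × 8.081e-4 = 6.780e-4 m/d
Seepage velocity v = q / n = 6.780e-4 / 0.12 = 0.005650 m/d
Retardation R = 1 + ρ_b·K_d/n = 1 + 1.82×0.99/0.12 = 16.02
Contaminant velocity v_c = v/R = 0.005650/16.02 = 3.528e-4 m/d
t = L/v_c = 486/3.528e-4 = 1.378e6 d
   = 1.378e6/365 = 3770 yr

3770 years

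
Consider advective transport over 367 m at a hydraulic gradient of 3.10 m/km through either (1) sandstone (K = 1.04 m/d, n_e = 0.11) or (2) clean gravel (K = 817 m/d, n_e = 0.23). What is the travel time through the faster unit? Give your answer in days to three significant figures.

Unit 1 (sandstone): v = 1.04×0.0031/0.11 = 0.02931 m/d, t = 367/0.02931 = 12520 d
Unit 2 (clean gravel): v = 817×0.0031/0.23 = 11.01 m/d, t = 367/11.01 = 33.33 d
Faster unit: t = 33.3 d

33.3 days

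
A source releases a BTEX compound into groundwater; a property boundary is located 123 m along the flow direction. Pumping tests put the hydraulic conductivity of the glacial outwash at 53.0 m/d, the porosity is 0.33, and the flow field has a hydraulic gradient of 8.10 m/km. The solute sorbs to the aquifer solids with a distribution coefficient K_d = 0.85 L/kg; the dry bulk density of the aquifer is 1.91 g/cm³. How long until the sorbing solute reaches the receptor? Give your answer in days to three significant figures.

560 days

Specific discharge q = 53.0 × 0.0081 = 0.4293 m/d
v = Ki/n = 53.0·0.0081/0.33 = 1.301 m/d
Retardation R = 1 + ρ_b·K_d/n = 1 + 1.91×0.85/0.33 = 5.920
Contaminant velocity v_c = v/R = 1.301/5.920 = 0.2198 m/d
t = L/v_c = 123/0.2198 = 559.7 d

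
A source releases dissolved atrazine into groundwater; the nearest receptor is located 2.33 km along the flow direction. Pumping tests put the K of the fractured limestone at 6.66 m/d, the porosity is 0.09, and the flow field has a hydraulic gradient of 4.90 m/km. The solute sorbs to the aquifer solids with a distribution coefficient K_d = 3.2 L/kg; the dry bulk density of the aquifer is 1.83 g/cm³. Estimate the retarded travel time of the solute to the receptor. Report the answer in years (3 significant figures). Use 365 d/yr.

1160 years

Specific discharge q = 6.66 × 0.0049 = 0.03263 m/d
v = Ki/n = 6.66·0.0049/0.09 = 0.3626 m/d
Retardation R = 1 + ρ_b·K_d/n = 1 + 1.83×3.2/0.09 = 66.07
Contaminant velocity v_c = v/R = 0.3626/66.07 = 0.005488 m/d
L = 2.33 km = 2330 m
t = L/v_c = 2330/0.005488 = 424500 d
   = 424500/365 = 1160 yr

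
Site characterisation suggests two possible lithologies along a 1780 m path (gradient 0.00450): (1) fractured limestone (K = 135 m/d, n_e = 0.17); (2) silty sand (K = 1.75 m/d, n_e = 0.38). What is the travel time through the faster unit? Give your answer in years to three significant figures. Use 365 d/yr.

Unit 1 (fractured limestone): v = 135×0.0045/0.17 = 3.574 m/d, t = 1780/3.574 = 498.1 d
Unit 2 (silty sand): v = 1.75×0.0045/0.38 = 0.02072 m/d, t = 1780/0.02072 = 85890 d
Faster: 498.1 d / 365 = 1.36 yr

1.36 years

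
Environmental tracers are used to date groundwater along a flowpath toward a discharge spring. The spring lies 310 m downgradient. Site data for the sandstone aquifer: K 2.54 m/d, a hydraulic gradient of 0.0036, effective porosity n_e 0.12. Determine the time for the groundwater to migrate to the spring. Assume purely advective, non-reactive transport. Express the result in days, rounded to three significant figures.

Specific discharge q = 2.54 × 0.0036 = 0.009144 m/d
v = Ki/n = 2.54·0.0036/0.12 = 0.07620 m/d
t = L / v = 310 / 0.07620 = 4068 d

4070 days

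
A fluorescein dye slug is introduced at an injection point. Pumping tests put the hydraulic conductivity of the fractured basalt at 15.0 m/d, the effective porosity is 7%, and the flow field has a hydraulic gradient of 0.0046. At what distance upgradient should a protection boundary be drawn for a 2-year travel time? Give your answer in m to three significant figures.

Darcy flux q = K·i = 15.0 × 0.0046 = 0.06900 m/d
Seepage velocity v = q / n = 0.06900 / 0.07 = 0.9857 m/d
T = 2 yr × 365 = 730 d
L = v × T = 0.9857 × 730 = 719.6 m

720 m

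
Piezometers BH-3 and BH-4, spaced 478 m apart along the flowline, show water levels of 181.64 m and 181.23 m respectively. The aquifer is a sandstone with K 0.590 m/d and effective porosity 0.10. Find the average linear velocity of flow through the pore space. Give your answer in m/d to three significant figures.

0.00506 m/d

Hydraulic gradient i = (181.64 − 181.23) / 478 = 0.41 / 478 = 8.577e-4
Specific discharge q = 0.590 × 8.577e-4 = 5.061e-4 m/d
v = Ki/n = 0.590·8.577e-4/0.10 = 0.005061 m/d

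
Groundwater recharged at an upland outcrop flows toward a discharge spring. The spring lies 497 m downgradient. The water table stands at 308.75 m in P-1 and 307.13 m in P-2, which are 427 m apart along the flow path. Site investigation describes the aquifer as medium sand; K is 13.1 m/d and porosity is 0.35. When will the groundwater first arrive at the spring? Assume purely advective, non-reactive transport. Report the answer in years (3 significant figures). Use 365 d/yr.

Hydraulic gradient i = (308.75 − 307.13) / 427 = 1.62 / 427 = 0.003794
Specific discharge q = 13.1 × 0.003794 = 0.04970 m/d
v = Ki/n = 13.1·0.003794/0.35 = 0.1420 m/d
t = L / v = 497 / 0.1420 = 3500 d
   = 3500 / 365 = 9.59 yr

9.59 years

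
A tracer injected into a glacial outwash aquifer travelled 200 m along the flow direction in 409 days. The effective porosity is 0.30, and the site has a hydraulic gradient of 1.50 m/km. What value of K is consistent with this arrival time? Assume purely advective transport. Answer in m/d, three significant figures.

97.8 m/d

v = L / t = 200 / 409 = 0.4890 m/d
K = v · n / i = 0.4890 × 0.30 / 0.0015 = 97.8 m/d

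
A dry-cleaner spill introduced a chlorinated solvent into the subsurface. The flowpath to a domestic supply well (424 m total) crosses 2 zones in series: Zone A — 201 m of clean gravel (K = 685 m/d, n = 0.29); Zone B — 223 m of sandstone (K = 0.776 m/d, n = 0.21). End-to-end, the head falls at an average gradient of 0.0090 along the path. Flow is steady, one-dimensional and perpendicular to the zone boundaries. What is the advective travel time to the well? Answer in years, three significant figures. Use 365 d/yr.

For zones in series the flux q is common to all zones; the equivalent conductivity is the harmonic (thickness-weighted) mean, K_eq = L_total / Σ(L_j/K_j).
Σ(L/K) = 201/685 + 223/0.776 = 0.2934 + 287.4 = 287.7 d
K_eq = L_total / Σ(L/K) = 424 / 287.7 = 1.474 m/d
q = K_eq · i = 1.474 × 0.0090 = 0.01327 m/d (same in every zone)
Zone A: v = q/n = 0.01327/0.29 = 0.04574 m/d → t_A = 201/0.04574 = 4394 d
Zone B: v = q/n = 0.01327/0.21 = 0.06317 m/d → t_B = 223/0.06317 = 3530 d
Total t = 4394 + 3530 = 7924 d
   = 7924 / 365 = 21.7 yr

21.7 years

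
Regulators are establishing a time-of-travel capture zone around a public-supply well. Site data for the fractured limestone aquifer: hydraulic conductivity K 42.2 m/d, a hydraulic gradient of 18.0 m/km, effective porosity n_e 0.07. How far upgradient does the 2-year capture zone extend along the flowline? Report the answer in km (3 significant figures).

q = Ki = 42.2 × 0.018 = 0.7596 m/d
v = Ki/n = 42.2·0.018/0.07 = 10.85 m/d
T = 2 yr × 365 = 730 d
L = v × T = 10.85 × 730 = 7922 m
   = 7.92 km

7.92 km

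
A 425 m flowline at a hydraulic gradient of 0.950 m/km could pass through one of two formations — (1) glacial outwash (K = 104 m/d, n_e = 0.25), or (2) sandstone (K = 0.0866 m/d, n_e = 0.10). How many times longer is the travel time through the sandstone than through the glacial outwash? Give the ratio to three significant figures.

Unit 1 (glacial outwash): v = 104×9.5e-4/0.25 = 0.3952 m/d, t = 425/0.3952 = 1075 d
Unit 2 (sandstone): v = 0.0866×9.5e-4/0.10 = 8.227e-4 m/d, t = 425/8.227e-4 = 516600 d
t(sandstone) / t(glacial outwash) = 516600/1075 = 480

480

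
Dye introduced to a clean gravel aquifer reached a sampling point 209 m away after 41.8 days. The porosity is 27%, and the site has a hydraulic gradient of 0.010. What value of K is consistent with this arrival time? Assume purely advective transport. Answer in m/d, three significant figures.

135 m/d

v = L / t = 209 / 41.8 = 5.000 m/d
K = v · n / i = 5.000 × 0.27 / 0.010 = 135 m/d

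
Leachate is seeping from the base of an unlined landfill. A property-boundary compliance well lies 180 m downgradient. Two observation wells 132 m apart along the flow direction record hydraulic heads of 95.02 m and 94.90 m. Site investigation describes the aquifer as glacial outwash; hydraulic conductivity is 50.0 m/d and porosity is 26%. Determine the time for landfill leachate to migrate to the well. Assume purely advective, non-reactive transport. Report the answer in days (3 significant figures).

Hydraulic gradient i = (95.02 − 94.90) / 132 = 0.12 / 132 = 9.091e-4
Darcy flux q = K·i = 50.0 × 9.091e-4 = 0.04545 m/d
v = Ki/n = 50.0·9.091e-4/0.26 = 0.1748 m/d
t = L / v = 180 / 0.1748 = 1030 d

1030 days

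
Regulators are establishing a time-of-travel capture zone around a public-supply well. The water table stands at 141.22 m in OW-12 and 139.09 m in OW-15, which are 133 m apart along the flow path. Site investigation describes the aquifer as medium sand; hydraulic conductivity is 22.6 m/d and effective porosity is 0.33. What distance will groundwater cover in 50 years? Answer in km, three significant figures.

20.0 km

Hydraulic gradient i = (141.22 − 139.09) / 133 = 2.13 / 133 = 0.01602
Darcy flux q = K·i = 22.6 × 0.01602 = 0.3619 m/d
Average linear velocity = 0.3619 / 0.33 = 1.097 m/d
T = 50 yr × 365 = 18250 d
L = v × T = 1.097 × 18250 = 20020 m
   = 20.0 km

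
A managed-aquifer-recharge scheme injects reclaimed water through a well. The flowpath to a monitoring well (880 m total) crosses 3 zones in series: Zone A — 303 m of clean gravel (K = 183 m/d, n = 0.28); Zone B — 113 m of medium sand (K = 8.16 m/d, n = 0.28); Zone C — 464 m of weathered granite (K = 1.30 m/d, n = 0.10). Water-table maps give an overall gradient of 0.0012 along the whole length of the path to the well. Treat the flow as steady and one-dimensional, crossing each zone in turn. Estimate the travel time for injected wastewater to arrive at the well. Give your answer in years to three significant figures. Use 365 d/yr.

For zones in series the flux q is common to all zones; the equivalent conductivity is the harmonic (thickness-weighted) mean, K_eq = L_total / Σ(L_j/K_j).
Σ(L/K) = 303/183 + 113/8.16 + 464/1.30 = 1.656 + 13.85 + 356.9 = 372.4 d
K_eq = L_total / Σ(L/K) = 880 / 372.4 = 2.363 m/d
q = K_eq · i = 2.363 × 0.0012 = 0.002835 m/d (same in every zone)
Zone A: v = q/n = 0.002835/0.28 = 0.01013 m/d → t_A = 303/0.01013 = 29920 d
Zone B: v = q/n = 0.002835/0.28 = 0.01013 m/d → t_B = 113/0.01013 = 11160 d
Zone C: v = q/n = 0.002835/0.10 = 0.02835 m/d → t_C = 464/0.02835 = 16360 d
Total t = 29920 + 11160 + 16360 = 57440 d
   = 57440 / 365 = 157 yr

157 years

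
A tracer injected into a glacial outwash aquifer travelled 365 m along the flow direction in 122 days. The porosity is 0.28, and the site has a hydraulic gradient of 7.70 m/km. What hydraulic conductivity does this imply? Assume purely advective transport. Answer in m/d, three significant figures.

109 m/d

v = L / t = 365 / 122 = 2.992 m/d
K = v · n / i = 2.992 × 0.28 / 0.0077 = 109 m/d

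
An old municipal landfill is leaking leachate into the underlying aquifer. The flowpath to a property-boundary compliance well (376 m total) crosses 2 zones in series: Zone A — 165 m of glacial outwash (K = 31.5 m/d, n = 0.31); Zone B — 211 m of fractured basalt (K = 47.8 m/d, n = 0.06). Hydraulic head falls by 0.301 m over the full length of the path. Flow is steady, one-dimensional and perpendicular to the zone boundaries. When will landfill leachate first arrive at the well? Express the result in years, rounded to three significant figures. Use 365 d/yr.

Steady 1-D flow in series ⇒ the Darcy flux q is identical in every zone and the zone head losses add (resistances L/K in series).
Σ(L/K) = 165/31.5 + 211/47.8 = 5.238 + 4.414 = 9.652 d
q = ΔH / Σ(L/K) = 0.301 / 9.652 = 0.03118 m/d (same in every zone)
Zone A: v = q/n = 0.03118/0.31 = 0.1006 m/d → t_A = 165/0.1006 = 1640 d
Zone B: v = q/n = 0.03118/0.06 = 0.5197 m/d → t_B = 211/0.5197 = 406.0 d
Total t = 1640 + 406.0 = 2046 d
   = 2046 / 365 = 5.61 yr

5.61 years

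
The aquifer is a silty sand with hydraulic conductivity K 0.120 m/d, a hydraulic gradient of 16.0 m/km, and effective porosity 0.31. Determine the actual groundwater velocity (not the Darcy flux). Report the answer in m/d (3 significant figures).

Darcy flux q = K·i = 0.120 × 0.016 = 0.001920 m/d
v_s = q/n_e = 0.001920/0.31 = 0.006194 m/d

0.00619 m/d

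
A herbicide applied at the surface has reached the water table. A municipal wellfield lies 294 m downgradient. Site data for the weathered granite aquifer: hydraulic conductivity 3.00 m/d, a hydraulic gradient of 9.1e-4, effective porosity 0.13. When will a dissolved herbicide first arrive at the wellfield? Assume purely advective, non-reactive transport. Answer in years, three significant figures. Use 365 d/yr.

Darcy flux q = K·i = 3.00 × 9.1e-4 = 0.002730 m/d
Seepage velocity v = q / n = 0.002730 / 0.13 = 0.02100 m/d
t = L / v = 294 / 0.02100 = 14000 d
   = 14000 / 365 = 38.4 yr

38.4 years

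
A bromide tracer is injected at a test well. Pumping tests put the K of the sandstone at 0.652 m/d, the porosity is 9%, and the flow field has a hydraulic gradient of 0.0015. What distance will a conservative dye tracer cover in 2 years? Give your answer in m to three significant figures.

Specific discharge q = 0.652 × 0.0015 = 9.780e-4 m/d
Seepage velocity v = q / n = 9.780e-4 / 0.09 = 0.01087 m/d
T = 2 yr × 365 = 730 d
L = v × T = 0.01087 × 730 = 7.933 m

7.93 m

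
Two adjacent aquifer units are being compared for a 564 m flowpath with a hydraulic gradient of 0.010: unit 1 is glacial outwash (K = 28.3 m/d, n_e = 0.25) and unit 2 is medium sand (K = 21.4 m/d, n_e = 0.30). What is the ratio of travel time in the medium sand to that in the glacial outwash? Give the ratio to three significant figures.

Unit 1 (glacial outwash): v = 28.3×0.010/0.25 = 1.132 m/d, t = 564/1.132 = 498.2 d
Unit 2 (medium sand): v = 21.4×0.010/0.30 = 0.7133 m/d, t = 564/0.7133 = 790.7 d
t(medium sand) / t(glacial outwash) = 790.7/498.2 = 1.59

1.59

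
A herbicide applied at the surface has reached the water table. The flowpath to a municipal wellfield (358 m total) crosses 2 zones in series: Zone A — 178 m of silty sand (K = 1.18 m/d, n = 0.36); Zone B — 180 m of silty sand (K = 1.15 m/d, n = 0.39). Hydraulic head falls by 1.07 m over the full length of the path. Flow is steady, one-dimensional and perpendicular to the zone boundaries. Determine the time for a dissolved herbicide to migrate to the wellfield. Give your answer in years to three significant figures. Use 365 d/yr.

106 years

Continuity: the same q passes through each zone, so ΔH = q·Σ(L_j/K_j) — the zones act as resistances in series.
Σ(L/K) = 178/1.18 + 180/1.15 = 150.8 + 156.5 = 307.4 d
q = ΔH / Σ(L/K) = 1.07 / 307.4 = 0.003481 m/d (same in every zone)
Zone A: v = q/n = 0.003481/0.36 = 0.009670 m/d → t_A = 178/0.009670 = 18410 d
Zone B: v = q/n = 0.003481/0.39 = 0.008926 m/d → t_B = 180/0.008926 = 20170 d
Total t = 18410 + 20170 = 38570 d
   = 38570 / 365 = 106 yr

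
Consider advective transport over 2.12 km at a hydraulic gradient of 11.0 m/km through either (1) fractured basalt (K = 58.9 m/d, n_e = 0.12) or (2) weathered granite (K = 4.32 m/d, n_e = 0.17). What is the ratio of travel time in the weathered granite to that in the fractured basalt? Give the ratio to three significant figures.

Unit 1 (fractured basalt): v = 58.9×0.011/0.12 = 5.399 m/d, t = 2120/5.399 = 392.7 d
Unit 2 (weathered granite): v = 4.32×0.011/0.17 = 0.2795 m/d, t = 2120/0.2795 = 7584 d
t(weathered granite) / t(fractured basalt) = 7584/392.7 = 19.3

19.3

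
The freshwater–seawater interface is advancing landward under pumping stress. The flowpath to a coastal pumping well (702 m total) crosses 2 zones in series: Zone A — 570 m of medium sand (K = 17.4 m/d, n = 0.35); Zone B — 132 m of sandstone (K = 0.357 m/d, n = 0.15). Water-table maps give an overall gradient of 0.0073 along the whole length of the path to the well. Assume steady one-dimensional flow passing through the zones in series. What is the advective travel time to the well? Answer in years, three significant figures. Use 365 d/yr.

Continuity: the same q passes through each zone, so ΔH = q·Σ(L_j/K_j) — the zones act as resistances in series.
Σ(L/K) = 570/17.4 + 132/0.357 = 32.76 + 369.7 = 402.5 d
K_eq = L_total / Σ(L/K) = 702 / 402.5 = 1.744 m/d
q = K_eq · i = 1.744 × 0.0073 = 0.01273 m/d (same in every zone)
Zone A: v = q/n = 0.01273/0.35 = 0.03638 m/d → t_A = 570/0.03638 = 15670 d
Zone B: v = q/n = 0.01273/0.15 = 0.08488 m/d → t_B = 132/0.08488 = 1555 d
Total t = 15670 + 1555 = 17220 d
   = 17220 / 365 = 47.2 yr

47.2 years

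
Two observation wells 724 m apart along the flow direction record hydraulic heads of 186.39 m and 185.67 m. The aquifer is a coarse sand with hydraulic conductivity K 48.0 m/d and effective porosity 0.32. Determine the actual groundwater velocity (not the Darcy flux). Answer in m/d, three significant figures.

0.149 m/d

Hydraulic gradient i = (186.39 − 185.67) / 724 = 0.72 / 724 = 9.945e-4
Specific discharge q = 48.0 × 9.945e-4 = 0.04773 m/d
v = Ki/n = 48.0·9.945e-4/0.32 = 0.1492 m/d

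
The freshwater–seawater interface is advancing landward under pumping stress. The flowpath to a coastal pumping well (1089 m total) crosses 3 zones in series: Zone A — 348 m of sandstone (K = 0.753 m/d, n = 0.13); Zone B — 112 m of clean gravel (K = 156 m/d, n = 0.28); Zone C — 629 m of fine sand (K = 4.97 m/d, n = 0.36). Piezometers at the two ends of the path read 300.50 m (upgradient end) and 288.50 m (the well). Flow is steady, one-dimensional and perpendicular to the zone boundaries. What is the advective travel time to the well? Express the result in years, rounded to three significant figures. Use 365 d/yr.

Total head drop ΔH = 300.50 − 288.50 = 12.00 m
Continuity: the same q passes through each zone, so ΔH = q·Σ(L_j/K_j) — the zones act as resistances in series.
Σ(L/K) = 348/0.753 + 112/156 + 629/4.97 = 462.2 + 0.7179 + 126.6 = 589.4 d
q = ΔH / Σ(L/K) = 12.00 / 589.4 = 0.02036 m/d (same in every zone)
Zone A: v = q/n = 0.02036/0.13 = 0.1566 m/d → t_A = 348/0.1566 = 2222 d
Zone B: v = q/n = 0.02036/0.28 = 0.07271 m/d → t_B = 112/0.07271 = 1540 d
Zone C: v = q/n = 0.02036/0.36 = 0.05655 m/d → t_C = 629/0.05655 = 11120 d
Total t = 2222 + 1540 + 11120 = 14890 d
   = 14890 / 365 = 40.8 yr

40.8 years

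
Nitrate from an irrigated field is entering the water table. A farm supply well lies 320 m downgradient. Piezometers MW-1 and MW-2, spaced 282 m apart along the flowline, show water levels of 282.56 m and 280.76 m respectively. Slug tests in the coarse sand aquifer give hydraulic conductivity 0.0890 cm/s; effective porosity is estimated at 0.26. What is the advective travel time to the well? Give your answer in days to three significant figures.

Hydraulic gradient i = (282.56 − 280.76) / 282 = 1.80 / 282 = 0.006383
K = 0.0890 cm/s × 864 = 76.90 m/d
Specific discharge q = 76.90 × 0.006383 = 0.4908 m/d
Average linear velocity = 0.4908 / 0.26 = 1.888 m/d
t = L / v = 320 / 1.888 = 169.5 d

170 days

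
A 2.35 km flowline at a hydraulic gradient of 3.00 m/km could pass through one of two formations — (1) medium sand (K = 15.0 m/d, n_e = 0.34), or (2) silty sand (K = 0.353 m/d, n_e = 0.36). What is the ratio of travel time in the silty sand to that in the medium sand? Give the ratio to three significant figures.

Unit 1 (medium sand): v = 15.0×0.0030/0.34 = 0.1324 m/d, t = 2350/0.1324 = 17760 d
Unit 2 (silty sand): v = 0.353×0.0030/0.36 = 0.002942 m/d, t = 2350/0.002942 = 798900 d
t(silty sand) / t(medium sand) = 798900/17760 = 45.0

45.0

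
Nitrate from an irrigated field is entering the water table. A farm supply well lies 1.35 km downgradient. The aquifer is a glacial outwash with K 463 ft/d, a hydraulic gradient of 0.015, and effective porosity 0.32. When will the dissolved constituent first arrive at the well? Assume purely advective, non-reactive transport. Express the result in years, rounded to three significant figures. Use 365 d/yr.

0.559 years

K = 463 ft/d × 0.3048 = 141.1 m/d
Darcy flux q = K·i = 141.1 × 0.015 = 2.117 m/d
v = Ki/n = 141.1·0.015/0.32 = 6.615 m/d
L = 1.35 km = 1350 m
t = L / v = 1350 / 6.615 = 204.1 d
   = 204.1 / 365 = 0.559 yr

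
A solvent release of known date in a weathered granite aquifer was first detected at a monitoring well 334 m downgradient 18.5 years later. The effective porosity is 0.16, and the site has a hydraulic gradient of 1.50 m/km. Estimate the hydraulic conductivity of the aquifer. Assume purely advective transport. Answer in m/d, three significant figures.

t = 18.5 years = 6753 d
v = L / t = 334 / 6753 = 0.04946 m/d
K = v · n / i = 0.04946 × 0.16 / 0.0015 = 5.28 m/d

5.28 m/d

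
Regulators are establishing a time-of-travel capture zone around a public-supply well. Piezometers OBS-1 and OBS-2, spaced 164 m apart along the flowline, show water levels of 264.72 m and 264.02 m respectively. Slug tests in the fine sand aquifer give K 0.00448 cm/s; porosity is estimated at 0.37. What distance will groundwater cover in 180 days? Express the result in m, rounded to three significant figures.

Hydraulic gradient i = (264.72 − 264.02) / 164 = 0.70 / 164 = 0.004268
K = 0.00448 cm/s × 864 = 3.871 m/d
q = Ki = 3.871 × 0.004268 = 0.01652 m/d
Average linear velocity = 0.01652 / 0.37 = 0.04465 m/d
L = v × T = 0.04465 × 180 = 8.037 m

8.04 m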